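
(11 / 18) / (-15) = -11 / 270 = -0.04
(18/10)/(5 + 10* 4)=1/25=0.04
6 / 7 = 0.86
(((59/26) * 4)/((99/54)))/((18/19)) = 2242/429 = 5.23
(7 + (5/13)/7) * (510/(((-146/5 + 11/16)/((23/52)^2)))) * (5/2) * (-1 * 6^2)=77942331000/35079499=2221.88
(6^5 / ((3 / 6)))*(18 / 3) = 93312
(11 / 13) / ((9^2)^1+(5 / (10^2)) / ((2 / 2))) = 220 / 21073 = 0.01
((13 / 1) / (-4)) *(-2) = 13 / 2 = 6.50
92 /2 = 46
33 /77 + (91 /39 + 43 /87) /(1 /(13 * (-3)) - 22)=52347 /174377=0.30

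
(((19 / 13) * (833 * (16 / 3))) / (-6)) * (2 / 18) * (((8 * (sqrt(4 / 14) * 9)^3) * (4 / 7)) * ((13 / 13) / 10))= -744192 * sqrt(14) / 455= -6119.81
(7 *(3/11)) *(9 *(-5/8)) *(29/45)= -609/88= -6.92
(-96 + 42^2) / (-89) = -18.74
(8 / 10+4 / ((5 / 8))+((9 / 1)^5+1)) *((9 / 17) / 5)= 2657574 / 425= 6253.12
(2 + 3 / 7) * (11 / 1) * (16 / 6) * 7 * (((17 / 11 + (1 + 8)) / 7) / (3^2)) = 15776 / 189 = 83.47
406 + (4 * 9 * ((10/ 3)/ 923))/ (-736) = 34475881/ 84916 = 406.00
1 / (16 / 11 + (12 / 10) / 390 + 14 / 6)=10725 / 40658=0.26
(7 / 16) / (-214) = -7 / 3424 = -0.00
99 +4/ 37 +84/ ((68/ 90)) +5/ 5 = 132898/ 629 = 211.28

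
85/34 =5/2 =2.50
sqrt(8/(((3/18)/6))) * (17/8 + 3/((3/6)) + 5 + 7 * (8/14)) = 411 * sqrt(2)/2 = 290.62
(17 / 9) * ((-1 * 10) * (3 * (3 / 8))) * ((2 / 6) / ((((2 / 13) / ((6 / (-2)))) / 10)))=5525 / 4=1381.25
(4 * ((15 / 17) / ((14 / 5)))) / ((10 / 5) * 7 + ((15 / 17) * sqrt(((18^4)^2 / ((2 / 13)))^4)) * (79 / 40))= 75 / 532001918329425421324097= 0.00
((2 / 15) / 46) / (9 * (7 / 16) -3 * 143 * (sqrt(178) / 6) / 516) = 196768 * sqrt(178) / 5921170715 + 5591376 / 5921170715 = 0.00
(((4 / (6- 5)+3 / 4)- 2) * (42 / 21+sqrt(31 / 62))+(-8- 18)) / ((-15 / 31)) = 38.35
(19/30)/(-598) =-19/17940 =-0.00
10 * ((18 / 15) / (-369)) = -4 / 123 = -0.03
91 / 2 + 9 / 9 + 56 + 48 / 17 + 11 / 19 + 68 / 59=4080295 / 38114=107.06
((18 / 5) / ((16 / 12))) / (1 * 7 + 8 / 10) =9 / 26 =0.35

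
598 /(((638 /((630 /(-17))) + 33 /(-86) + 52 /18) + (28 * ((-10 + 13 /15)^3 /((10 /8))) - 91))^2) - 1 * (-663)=20175743719004836748703567 /30430985908433056130209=663.00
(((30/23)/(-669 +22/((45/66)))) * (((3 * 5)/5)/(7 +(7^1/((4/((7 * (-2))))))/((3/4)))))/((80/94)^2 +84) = 4473225/1582855119538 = 0.00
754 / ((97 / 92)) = 69368 / 97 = 715.13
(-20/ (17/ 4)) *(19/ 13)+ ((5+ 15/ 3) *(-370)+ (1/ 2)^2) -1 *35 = -3307599/ 884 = -3741.63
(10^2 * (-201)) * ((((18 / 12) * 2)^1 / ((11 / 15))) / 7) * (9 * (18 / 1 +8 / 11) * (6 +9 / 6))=-12577072500 / 847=-14848963.99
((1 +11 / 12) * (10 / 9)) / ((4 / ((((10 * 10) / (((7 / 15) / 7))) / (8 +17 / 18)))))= 625 / 7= 89.29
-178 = -178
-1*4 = -4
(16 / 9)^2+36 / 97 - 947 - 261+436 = -6037856 / 7857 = -768.47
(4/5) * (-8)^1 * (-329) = 10528/5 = 2105.60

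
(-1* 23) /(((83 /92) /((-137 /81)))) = 43.12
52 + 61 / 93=4897 / 93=52.66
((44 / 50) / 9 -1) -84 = -19103 / 225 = -84.90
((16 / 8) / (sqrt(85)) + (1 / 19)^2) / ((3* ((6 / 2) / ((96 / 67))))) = 32 / 72561 + 64* sqrt(85) / 17085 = 0.03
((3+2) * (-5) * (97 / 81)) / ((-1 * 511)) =2425 / 41391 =0.06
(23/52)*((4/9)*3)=23/39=0.59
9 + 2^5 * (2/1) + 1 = 74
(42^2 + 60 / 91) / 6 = 26764 / 91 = 294.11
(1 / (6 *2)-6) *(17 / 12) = -1207 / 144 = -8.38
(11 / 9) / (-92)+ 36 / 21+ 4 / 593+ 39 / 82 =307674457 / 140918148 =2.18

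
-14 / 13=-1.08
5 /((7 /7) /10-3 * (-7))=50 /211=0.24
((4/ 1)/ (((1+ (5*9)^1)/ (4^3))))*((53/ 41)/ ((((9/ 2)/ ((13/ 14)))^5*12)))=0.00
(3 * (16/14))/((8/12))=36/7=5.14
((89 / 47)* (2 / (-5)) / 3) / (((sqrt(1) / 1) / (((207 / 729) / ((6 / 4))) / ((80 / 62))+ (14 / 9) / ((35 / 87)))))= -7387 / 7290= -1.01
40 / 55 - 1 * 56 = -608 / 11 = -55.27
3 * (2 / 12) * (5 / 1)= 5 / 2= 2.50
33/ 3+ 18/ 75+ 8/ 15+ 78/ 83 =79139/ 6225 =12.71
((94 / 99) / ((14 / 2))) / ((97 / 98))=1316 / 9603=0.14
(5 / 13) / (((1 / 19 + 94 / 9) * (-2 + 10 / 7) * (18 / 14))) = -931 / 18668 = -0.05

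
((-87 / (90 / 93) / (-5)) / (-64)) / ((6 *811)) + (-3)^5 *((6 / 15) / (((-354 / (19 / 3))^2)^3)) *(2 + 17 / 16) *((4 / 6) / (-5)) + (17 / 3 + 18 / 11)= 57695945486657667321343 / 7900337148643646467200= 7.30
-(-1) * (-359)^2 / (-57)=-128881 / 57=-2261.07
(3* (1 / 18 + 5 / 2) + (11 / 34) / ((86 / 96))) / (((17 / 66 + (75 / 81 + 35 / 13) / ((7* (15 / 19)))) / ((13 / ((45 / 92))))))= 25291962696 / 108144871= 233.87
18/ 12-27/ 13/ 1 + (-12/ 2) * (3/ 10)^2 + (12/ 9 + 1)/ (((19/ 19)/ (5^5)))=7108286/ 975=7290.55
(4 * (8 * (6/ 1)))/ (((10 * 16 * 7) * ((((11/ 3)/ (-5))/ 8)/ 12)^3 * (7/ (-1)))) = 3583180800/ 65219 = 54940.75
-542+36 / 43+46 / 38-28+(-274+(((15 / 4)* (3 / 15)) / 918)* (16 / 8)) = -420978683 / 500004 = -841.95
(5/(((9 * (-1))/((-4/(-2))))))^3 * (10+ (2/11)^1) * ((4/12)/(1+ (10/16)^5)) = -3670016000/863477901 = -4.25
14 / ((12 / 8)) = 28 / 3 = 9.33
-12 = -12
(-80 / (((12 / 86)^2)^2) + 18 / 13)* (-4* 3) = 888882428 / 351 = 2532428.57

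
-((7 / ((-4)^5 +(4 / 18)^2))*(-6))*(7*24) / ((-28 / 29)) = 5103 / 715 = 7.14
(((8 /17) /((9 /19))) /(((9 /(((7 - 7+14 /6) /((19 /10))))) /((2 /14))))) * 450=8.71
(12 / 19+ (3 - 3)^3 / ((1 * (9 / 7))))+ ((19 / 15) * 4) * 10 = 2924 / 57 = 51.30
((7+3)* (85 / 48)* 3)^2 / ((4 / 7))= 1264375 / 256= 4938.96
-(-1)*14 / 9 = 14 / 9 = 1.56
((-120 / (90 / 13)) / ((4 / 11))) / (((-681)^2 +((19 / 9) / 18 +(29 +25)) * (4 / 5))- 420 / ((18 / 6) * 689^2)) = -9164488905 / 89171943402119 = -0.00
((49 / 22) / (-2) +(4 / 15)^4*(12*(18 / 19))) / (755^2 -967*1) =-1655513 / 891998415000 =-0.00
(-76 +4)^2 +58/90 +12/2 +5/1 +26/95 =5195.92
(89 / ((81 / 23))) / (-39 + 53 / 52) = -106444 / 159975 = -0.67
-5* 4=-20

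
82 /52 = 41 /26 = 1.58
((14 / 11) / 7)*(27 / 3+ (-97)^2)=18836 / 11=1712.36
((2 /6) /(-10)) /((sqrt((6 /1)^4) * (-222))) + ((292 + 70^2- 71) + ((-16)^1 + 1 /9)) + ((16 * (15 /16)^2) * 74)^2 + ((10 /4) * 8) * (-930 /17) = 17720655394613 /16303680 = 1086911.38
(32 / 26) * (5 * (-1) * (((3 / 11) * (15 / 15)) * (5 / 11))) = -1200 / 1573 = -0.76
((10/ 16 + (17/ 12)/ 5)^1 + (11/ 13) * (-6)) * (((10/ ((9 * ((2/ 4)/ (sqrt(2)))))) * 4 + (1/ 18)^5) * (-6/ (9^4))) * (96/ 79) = 6503/ 2652538948020 + 832384 * sqrt(2)/ 20214441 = 0.06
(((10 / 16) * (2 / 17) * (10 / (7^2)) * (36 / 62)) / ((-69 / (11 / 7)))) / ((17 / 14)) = -1650 / 10096793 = -0.00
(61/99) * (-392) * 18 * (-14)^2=-9373504/11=-852136.73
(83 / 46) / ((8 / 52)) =1079 / 92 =11.73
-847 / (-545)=847 / 545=1.55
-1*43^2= -1849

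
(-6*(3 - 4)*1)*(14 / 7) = 12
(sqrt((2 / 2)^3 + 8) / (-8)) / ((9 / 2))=-1 / 12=-0.08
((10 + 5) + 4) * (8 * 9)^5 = 36763435008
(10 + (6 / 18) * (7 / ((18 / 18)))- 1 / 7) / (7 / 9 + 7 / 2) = 1536 / 539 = 2.85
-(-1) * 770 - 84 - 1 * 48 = 638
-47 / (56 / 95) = -4465 / 56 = -79.73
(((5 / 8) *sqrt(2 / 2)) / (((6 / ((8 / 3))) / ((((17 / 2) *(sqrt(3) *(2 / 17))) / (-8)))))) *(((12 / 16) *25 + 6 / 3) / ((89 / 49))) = -20335 *sqrt(3) / 51264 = -0.69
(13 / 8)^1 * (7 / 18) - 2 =-1.37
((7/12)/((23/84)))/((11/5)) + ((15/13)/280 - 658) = -121013953/184184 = -657.03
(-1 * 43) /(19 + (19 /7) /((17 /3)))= -5117 /2318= -2.21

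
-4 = -4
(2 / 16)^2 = 0.02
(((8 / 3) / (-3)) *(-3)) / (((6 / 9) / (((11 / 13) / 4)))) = 11 / 13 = 0.85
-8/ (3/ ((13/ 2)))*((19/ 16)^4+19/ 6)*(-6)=536.14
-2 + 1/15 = -29/15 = -1.93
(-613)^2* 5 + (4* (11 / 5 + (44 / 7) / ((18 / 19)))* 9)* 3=65792971 / 35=1879799.17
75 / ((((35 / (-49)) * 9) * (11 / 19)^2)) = -12635 / 363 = -34.81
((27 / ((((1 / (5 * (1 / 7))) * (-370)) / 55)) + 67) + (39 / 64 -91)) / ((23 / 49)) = -3046701 / 54464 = -55.94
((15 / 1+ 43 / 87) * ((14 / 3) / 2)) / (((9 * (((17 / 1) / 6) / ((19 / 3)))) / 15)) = 1792840 / 13311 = 134.69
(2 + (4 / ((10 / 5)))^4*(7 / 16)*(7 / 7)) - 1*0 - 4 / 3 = 23 / 3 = 7.67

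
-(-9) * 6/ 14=27/ 7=3.86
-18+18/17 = -288/17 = -16.94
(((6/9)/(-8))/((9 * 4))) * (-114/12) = 19/864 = 0.02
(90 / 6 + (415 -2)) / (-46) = -214 / 23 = -9.30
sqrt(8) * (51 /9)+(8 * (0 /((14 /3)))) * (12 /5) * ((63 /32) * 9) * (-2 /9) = 16.03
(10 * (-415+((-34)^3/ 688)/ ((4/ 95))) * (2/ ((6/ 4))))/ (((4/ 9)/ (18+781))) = -42469753.34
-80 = -80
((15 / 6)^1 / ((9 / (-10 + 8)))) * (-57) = 95 / 3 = 31.67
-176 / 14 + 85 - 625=-3868 / 7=-552.57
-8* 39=-312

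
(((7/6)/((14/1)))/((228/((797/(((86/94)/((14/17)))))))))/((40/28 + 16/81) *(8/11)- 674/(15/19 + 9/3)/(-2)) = 181713609/62448930143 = 0.00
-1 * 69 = -69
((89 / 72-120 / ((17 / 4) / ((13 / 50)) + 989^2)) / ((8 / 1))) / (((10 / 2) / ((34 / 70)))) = 38474148043 / 2563502356800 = 0.02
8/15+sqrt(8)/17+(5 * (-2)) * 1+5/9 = -401/45+2 * sqrt(2)/17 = -8.74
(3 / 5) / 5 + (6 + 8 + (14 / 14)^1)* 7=2628 / 25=105.12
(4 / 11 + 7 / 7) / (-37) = -15 / 407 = -0.04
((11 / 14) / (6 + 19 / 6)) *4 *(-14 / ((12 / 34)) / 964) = -17 / 1205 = -0.01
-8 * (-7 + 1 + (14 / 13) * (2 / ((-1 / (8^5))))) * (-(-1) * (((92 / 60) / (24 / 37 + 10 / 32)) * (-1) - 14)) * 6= -1954170715072 / 36985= -52836845.07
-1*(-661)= 661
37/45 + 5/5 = 82/45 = 1.82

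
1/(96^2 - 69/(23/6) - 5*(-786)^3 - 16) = 1/2427947462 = 0.00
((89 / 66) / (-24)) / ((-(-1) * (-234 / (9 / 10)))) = 89 / 411840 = 0.00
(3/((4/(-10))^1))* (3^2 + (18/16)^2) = -9855/128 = -76.99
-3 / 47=-0.06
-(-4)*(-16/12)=-16/3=-5.33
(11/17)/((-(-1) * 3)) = 0.22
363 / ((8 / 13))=4719 / 8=589.88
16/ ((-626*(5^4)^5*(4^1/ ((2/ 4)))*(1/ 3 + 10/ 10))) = -3/ 119400024414062500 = -0.00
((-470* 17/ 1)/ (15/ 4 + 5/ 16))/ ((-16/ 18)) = 28764/ 13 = 2212.62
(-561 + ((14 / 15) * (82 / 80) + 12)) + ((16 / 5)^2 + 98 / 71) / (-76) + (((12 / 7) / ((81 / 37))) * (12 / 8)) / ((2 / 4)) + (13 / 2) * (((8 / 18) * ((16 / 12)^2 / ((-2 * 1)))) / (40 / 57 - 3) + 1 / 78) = -181911290917 / 333998910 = -544.65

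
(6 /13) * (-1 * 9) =-54 /13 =-4.15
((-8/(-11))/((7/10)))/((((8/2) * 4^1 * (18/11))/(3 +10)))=65/126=0.52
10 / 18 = 5 / 9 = 0.56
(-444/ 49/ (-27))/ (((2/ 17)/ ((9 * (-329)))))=-59126/ 7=-8446.57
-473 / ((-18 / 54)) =1419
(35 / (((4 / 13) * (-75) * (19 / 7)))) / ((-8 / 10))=637 / 912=0.70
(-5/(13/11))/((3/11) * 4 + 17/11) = -605/377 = -1.60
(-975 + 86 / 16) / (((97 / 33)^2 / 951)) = -8033451723 / 75272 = -106725.63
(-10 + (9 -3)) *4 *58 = -928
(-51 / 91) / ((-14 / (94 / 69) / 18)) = 14382 / 14651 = 0.98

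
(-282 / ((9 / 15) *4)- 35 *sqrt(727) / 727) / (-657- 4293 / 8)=280 *sqrt(727) / 6942123 + 940 / 9549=0.10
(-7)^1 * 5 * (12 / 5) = -84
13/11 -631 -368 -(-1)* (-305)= -14331/11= -1302.82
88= 88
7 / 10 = 0.70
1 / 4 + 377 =1509 / 4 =377.25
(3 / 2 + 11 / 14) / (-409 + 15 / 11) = -44 / 7847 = -0.01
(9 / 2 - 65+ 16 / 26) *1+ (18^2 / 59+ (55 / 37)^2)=-52.18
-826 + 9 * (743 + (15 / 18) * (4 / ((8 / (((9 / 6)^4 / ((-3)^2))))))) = 375239 / 64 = 5863.11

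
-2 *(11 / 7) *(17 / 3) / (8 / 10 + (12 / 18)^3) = -8415 / 518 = -16.25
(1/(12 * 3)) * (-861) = -287/12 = -23.92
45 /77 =0.58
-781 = -781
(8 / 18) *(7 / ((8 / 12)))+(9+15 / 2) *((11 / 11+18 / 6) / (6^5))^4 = 44432481042443 / 9521245937664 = 4.67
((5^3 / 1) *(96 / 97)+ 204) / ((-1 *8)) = -7947 / 194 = -40.96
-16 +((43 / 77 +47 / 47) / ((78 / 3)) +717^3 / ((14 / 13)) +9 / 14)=342615369871 / 1001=342273096.77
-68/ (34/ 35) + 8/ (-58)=-2034/ 29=-70.14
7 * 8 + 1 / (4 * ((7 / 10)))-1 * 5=719 / 14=51.36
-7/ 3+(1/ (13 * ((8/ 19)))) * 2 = -1.97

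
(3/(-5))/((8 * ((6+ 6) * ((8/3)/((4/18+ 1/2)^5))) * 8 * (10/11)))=-4084223/64497254400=-0.00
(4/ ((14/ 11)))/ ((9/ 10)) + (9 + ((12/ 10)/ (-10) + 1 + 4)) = 27361/ 1575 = 17.37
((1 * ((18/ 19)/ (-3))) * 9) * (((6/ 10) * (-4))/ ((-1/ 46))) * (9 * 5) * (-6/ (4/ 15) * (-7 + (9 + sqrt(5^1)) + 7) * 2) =12072240 * sqrt(5)/ 19 + 108650160/ 19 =7139184.70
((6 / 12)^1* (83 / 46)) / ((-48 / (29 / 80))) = -2407 / 353280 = -0.01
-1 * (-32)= 32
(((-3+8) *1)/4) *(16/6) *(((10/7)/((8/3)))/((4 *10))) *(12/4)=15/112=0.13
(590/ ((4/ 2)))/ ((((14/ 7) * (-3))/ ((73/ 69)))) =-21535/ 414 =-52.02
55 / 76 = 0.72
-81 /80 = -1.01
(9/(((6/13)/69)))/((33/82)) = 36777/11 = 3343.36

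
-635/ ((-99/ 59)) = 378.43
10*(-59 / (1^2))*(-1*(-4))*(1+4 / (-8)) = -1180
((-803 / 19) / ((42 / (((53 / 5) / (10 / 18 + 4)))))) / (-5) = 0.47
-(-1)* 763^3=444194947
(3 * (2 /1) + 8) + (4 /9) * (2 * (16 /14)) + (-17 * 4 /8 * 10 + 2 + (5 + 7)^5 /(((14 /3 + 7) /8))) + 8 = 53728817 /315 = 170567.67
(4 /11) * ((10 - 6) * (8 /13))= 128 /143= 0.90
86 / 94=43 / 47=0.91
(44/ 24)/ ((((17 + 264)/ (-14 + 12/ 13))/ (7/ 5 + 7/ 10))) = -1309/ 7306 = -0.18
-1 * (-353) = 353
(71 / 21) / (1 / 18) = 426 / 7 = 60.86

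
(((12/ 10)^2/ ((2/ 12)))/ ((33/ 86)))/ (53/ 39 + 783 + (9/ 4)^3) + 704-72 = 345215451032/ 546202525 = 632.03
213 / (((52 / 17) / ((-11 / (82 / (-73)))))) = 2907663 / 4264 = 681.91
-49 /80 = -0.61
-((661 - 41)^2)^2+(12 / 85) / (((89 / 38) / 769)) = -1117829818049336 / 7565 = -147763359953.65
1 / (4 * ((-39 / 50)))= -25 / 78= -0.32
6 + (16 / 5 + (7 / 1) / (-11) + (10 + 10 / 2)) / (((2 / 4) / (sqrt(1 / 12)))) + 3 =9 + 322 * sqrt(3) / 55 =19.14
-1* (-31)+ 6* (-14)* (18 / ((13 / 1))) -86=-2227 / 13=-171.31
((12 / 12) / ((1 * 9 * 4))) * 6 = 1 / 6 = 0.17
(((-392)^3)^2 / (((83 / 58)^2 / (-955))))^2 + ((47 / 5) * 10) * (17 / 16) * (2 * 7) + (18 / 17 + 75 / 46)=212514354571111626029399831146333749835102872749 / 74224814044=2863117372650263045897134000000000000.00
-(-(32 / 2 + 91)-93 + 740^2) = -547400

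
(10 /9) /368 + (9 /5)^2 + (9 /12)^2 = 315097 /82800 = 3.81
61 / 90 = 0.68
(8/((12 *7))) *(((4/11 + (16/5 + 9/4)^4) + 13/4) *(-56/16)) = -1559099771/5280000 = -295.28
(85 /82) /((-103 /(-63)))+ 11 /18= 47324 /38007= 1.25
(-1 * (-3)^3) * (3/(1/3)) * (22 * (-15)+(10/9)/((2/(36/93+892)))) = 1248750/31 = 40282.26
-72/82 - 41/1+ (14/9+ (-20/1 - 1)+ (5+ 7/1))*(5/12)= -199171/4428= -44.98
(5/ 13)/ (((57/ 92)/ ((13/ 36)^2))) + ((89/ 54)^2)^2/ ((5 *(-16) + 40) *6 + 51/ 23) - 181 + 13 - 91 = -228798205827521/ 883561052016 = -258.95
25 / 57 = 0.44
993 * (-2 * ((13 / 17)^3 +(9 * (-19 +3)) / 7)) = 1374496698 / 34391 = 39966.76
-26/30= -13/15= -0.87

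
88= 88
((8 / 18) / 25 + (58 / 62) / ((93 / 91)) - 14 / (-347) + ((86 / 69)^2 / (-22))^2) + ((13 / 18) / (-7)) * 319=-31.93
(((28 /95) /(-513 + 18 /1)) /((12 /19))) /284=-7 /2108700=-0.00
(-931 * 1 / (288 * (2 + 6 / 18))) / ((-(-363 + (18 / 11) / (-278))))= -203357 / 53283456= -0.00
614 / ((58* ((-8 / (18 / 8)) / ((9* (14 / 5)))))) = -75.03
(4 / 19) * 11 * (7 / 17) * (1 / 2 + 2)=770 / 323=2.38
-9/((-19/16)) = 144/19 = 7.58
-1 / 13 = -0.08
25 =25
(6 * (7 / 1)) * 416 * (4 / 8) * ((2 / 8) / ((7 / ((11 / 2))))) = 1716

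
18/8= 9/4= 2.25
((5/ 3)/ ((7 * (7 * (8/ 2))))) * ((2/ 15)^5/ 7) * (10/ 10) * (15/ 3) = 8/ 31255875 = 0.00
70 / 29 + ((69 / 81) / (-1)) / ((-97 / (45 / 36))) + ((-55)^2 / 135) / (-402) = 144663925 / 61064604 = 2.37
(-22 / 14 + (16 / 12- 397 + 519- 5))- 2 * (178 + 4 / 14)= -5036 / 21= -239.81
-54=-54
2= 2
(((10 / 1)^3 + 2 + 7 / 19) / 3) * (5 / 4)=95225 / 228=417.65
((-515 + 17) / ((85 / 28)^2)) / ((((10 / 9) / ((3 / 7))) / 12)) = -9035712 / 36125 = -250.12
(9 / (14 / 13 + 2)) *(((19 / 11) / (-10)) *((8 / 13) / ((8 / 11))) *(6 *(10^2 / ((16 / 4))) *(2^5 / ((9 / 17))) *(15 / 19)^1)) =-3060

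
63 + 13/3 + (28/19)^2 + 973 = 1129033/1083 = 1042.51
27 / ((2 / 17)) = 459 / 2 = 229.50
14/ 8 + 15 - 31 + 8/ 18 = -497/ 36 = -13.81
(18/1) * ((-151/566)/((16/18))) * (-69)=843939/2264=372.76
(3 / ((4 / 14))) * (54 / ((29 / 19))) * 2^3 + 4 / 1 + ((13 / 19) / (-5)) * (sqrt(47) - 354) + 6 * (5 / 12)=16677691 / 5510 - 13 * sqrt(47) / 95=3025.87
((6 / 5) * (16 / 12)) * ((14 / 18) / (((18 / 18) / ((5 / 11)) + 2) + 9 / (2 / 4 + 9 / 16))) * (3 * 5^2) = 23800 / 3231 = 7.37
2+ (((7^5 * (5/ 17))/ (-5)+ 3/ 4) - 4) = -67313/ 68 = -989.90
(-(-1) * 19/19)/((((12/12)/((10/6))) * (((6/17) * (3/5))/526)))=111775/27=4139.81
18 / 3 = 6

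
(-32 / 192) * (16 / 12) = -2 / 9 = -0.22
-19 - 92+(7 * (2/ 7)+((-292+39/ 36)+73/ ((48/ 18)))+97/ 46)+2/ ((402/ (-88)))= -4572095/ 12328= -370.87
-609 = -609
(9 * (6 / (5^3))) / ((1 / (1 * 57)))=3078 / 125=24.62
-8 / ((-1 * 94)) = 4 / 47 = 0.09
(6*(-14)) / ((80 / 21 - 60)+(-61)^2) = -1764 / 76961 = -0.02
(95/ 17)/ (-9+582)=95/ 9741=0.01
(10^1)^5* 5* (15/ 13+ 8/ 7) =104500000/ 91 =1148351.65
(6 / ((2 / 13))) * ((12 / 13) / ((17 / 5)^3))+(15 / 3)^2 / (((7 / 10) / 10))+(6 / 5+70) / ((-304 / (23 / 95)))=444465001623 / 1241515100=358.00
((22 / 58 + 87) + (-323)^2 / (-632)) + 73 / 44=-15330097 / 201608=-76.04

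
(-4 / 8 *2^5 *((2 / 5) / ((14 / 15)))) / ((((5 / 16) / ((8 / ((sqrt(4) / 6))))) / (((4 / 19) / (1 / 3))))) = -221184 / 665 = -332.61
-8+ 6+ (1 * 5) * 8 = 38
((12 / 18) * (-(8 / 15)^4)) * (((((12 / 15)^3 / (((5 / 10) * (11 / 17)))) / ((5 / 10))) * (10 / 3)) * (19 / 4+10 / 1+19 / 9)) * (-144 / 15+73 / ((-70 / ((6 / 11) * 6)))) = 3613965418496 / 28943578125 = 124.86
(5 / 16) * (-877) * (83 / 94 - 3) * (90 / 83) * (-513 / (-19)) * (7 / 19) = 7421590575 / 1185904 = 6258.17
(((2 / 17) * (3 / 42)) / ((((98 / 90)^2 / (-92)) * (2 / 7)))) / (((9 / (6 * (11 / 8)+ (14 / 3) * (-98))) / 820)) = 224198250 / 2401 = 93377.03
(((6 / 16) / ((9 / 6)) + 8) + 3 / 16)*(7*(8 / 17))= 945 / 34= 27.79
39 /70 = 0.56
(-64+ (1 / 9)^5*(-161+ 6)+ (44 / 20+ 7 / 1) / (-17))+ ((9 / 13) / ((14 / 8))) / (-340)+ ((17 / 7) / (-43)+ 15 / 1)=-194834396542 / 3927998529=-49.60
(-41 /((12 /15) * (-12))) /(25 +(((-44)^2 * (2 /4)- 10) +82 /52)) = 2665 /614376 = 0.00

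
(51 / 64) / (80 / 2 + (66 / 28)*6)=357 / 24256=0.01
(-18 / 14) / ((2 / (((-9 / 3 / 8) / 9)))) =3 / 112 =0.03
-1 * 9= -9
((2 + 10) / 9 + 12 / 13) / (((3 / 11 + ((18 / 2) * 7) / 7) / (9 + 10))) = 9196 / 1989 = 4.62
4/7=0.57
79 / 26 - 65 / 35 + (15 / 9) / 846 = 136645 / 115479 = 1.18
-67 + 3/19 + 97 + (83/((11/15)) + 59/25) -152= -6.30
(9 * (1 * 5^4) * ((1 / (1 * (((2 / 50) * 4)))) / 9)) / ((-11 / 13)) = -203125 / 44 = -4616.48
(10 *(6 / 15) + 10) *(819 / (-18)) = -637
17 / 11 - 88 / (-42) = 841 / 231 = 3.64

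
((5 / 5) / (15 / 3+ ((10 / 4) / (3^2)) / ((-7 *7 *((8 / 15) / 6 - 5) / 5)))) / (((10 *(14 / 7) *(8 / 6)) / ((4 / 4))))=0.01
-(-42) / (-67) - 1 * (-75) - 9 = 4380 / 67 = 65.37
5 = 5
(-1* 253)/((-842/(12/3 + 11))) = 3795/842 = 4.51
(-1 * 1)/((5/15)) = -3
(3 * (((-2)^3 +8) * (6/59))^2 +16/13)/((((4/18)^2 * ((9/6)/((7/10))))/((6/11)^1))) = 4536/715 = 6.34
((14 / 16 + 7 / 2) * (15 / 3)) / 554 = 175 / 4432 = 0.04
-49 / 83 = -0.59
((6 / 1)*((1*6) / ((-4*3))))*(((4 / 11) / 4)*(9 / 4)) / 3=-9 / 44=-0.20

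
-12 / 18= -2 / 3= -0.67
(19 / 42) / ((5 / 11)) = 209 / 210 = 1.00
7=7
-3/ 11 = -0.27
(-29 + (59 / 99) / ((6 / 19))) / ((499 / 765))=-1368925 / 32934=-41.57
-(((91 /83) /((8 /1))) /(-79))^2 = -0.00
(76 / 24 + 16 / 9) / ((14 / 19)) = 1691 / 252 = 6.71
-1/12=-0.08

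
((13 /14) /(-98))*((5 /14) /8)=-65 /153664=-0.00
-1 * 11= -11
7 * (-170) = -1190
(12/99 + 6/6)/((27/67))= 2.78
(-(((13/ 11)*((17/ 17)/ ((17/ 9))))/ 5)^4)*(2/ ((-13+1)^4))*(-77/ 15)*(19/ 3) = 34187517/ 44466580400000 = 0.00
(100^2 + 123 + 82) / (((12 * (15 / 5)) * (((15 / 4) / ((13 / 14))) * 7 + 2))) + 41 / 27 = 462529 / 42498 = 10.88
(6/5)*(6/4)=9/5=1.80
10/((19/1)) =10/19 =0.53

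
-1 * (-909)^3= 751089429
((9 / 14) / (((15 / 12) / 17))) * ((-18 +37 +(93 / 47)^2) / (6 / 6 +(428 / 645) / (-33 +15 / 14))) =893183724360 / 4365560549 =204.60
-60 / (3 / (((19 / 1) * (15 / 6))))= -950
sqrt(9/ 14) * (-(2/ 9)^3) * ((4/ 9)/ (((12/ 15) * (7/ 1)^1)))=-20 * sqrt(14)/ 107163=-0.00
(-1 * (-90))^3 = 729000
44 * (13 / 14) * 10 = 2860 / 7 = 408.57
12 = 12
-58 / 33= -1.76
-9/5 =-1.80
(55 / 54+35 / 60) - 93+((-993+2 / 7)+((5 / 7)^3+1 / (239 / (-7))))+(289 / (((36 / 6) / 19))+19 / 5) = -7295767501 / 44267580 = -164.81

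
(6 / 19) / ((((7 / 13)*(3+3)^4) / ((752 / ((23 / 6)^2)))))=4888 / 211071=0.02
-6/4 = -3/2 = -1.50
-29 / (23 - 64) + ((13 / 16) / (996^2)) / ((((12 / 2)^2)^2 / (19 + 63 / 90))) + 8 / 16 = 1.21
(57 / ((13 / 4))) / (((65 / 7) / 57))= 90972 / 845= 107.66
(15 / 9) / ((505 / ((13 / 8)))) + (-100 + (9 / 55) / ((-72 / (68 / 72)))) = -79989427 / 799920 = -100.00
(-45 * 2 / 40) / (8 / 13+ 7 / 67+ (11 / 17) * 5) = -133263 / 234256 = -0.57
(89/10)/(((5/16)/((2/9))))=1424/225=6.33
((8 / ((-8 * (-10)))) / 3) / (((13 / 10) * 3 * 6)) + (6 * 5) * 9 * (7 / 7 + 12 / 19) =5875759 / 13338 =440.53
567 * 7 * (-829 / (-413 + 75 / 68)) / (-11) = -223740468 / 308099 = -726.20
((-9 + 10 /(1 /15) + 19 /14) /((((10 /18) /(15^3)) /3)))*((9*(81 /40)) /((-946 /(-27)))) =142986858255 /105952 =1349543.74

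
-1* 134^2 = -17956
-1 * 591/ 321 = -197/ 107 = -1.84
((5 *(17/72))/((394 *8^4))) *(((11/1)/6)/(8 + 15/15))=935/6274547712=0.00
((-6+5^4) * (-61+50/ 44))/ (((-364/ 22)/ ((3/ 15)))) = 815223/ 1820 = 447.92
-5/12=-0.42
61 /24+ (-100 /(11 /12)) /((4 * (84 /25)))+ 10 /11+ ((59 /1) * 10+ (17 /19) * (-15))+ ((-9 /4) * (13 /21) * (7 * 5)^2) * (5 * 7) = -2076763747 /35112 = -59146.84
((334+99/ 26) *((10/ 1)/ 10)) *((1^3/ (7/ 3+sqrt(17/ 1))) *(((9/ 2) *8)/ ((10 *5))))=-1659987/ 33800+711423 *sqrt(17)/ 33800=37.67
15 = 15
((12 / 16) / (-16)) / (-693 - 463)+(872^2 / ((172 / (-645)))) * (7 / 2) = -738363279357 / 73984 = -9980040.00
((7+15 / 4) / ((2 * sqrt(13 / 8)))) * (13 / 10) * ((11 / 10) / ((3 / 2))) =473 * sqrt(26) / 600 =4.02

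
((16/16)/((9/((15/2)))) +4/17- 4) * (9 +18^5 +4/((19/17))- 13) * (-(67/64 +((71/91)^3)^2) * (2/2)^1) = 7048165.30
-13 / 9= -1.44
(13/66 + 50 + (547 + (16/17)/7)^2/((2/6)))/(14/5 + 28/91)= 54561320309015/188794452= 288998.54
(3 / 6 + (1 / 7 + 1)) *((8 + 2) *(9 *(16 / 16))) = 1035 / 7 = 147.86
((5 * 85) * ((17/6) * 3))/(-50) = -289/4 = -72.25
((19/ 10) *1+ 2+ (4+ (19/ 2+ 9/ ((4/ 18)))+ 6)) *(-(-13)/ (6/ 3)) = 8307/ 20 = 415.35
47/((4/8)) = 94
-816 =-816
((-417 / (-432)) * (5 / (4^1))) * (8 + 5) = 9035 / 576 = 15.69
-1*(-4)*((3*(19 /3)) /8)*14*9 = 1197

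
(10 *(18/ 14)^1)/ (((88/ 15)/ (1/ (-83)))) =-675/ 25564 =-0.03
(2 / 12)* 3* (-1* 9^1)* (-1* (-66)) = -297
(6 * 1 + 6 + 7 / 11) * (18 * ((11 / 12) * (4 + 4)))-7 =1661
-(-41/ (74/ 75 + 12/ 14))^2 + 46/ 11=-459407161/ 937024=-490.28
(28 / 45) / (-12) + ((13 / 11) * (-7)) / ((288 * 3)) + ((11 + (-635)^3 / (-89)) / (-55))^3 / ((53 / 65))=-62849865013769557357692999221 / 358060522802400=-175528607627191.59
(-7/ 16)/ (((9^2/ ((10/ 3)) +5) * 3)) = -35/ 7032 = -0.00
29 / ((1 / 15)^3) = 97875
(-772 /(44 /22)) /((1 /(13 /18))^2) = -201.34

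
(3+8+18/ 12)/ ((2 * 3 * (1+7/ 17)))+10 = 3305/ 288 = 11.48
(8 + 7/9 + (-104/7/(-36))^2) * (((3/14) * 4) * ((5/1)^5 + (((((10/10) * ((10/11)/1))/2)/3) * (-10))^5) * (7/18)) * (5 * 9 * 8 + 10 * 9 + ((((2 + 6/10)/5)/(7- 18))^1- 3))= 21299758217516780000/5125836368961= 4155372.25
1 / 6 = 0.17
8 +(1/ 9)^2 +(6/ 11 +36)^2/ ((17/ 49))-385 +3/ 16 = 9257999435/ 2665872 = 3472.78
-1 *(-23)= 23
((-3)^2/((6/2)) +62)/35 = 13/7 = 1.86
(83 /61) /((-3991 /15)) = -1245 /243451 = -0.01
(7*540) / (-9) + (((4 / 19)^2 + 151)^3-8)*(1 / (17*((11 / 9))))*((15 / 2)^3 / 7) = 41379465823812615 / 4140037528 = 9994949.45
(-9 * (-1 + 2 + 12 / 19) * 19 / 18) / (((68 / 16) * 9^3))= -62 / 12393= -0.01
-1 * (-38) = 38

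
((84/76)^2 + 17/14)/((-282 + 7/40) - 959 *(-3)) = 246220/262320289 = 0.00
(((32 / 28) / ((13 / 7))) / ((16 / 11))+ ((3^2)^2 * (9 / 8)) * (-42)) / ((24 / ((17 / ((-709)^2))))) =-0.01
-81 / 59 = -1.37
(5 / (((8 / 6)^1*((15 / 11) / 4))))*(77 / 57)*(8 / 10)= 3388 / 285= 11.89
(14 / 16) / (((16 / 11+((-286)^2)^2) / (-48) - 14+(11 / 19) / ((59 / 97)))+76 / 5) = -431585 / 68751341645992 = -0.00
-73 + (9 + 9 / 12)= -253 / 4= -63.25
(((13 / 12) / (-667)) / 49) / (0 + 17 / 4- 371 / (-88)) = -286 / 73046505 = -0.00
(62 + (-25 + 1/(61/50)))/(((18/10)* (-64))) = -3845/11712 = -0.33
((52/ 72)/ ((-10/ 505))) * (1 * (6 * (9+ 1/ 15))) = -89284/ 45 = -1984.09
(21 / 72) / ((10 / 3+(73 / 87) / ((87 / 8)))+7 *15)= 17661 / 6564472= 0.00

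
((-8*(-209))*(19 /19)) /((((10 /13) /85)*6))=92378 /3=30792.67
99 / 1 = 99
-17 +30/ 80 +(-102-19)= -1101/ 8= -137.62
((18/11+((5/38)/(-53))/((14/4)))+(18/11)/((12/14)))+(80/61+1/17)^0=4.54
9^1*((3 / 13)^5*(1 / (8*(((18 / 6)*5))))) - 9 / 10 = -13365819 / 14851720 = -0.90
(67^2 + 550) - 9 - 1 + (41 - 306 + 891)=5655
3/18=1/6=0.17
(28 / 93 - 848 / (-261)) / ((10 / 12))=57448 / 13485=4.26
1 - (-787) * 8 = 6297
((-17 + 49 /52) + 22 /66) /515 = -2453 /80340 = -0.03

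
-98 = -98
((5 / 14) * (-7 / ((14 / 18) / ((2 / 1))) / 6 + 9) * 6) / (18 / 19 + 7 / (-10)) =17100 / 329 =51.98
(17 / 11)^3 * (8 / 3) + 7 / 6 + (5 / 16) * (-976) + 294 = 79 / 7986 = 0.01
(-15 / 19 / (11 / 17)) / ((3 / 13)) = -1105 / 209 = -5.29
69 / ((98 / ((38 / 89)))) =1311 / 4361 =0.30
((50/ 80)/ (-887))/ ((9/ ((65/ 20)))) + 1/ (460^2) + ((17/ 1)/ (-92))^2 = 114510691/ 3378405600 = 0.03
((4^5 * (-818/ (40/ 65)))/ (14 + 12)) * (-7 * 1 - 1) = 418816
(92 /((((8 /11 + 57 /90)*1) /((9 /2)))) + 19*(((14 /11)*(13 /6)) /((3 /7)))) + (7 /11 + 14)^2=313302658 /488961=640.75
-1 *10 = -10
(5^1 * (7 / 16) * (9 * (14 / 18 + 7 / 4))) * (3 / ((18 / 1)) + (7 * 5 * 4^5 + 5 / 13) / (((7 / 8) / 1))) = 782757185 / 384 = 2038430.17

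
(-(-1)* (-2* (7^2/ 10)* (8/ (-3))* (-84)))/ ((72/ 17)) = -23324/ 45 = -518.31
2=2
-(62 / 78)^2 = -961 / 1521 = -0.63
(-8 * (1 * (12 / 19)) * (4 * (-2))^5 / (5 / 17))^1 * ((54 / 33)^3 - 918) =-65029879627776 / 126445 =-514293800.69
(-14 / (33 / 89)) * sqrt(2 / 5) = -1246 * sqrt(10) / 165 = -23.88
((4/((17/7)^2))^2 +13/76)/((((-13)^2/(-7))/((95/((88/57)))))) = -7990751055/4968497248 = -1.61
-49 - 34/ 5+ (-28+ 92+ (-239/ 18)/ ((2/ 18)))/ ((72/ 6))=-2417/ 40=-60.42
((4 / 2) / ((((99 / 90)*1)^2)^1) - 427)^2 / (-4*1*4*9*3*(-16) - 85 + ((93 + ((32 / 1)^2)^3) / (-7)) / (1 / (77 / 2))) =-5297704178 / 172927009566553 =-0.00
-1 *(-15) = 15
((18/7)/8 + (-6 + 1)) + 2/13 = -1647/364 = -4.52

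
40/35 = 8/7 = 1.14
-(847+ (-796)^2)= -634463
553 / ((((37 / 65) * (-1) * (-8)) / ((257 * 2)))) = 9237865 / 148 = 62418.01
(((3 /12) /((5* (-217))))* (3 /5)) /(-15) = 1 /108500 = 0.00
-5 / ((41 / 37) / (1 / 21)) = -185 / 861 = -0.21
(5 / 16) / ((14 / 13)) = 65 / 224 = 0.29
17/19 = 0.89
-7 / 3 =-2.33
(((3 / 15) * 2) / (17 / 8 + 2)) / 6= 8 / 495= 0.02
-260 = -260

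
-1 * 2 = -2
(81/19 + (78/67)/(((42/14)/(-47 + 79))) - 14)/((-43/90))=-307170/54739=-5.61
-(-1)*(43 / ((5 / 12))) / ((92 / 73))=9417 / 115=81.89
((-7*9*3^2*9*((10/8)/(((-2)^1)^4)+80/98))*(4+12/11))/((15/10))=-15491.25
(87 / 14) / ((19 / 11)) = 957 / 266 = 3.60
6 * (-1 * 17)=-102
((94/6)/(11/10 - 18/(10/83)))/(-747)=470/3323403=0.00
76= 76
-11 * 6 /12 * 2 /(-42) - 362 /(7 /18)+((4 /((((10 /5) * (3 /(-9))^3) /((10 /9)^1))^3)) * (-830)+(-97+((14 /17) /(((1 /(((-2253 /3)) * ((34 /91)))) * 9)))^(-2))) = 2123201351414197 /189504336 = 11203972.41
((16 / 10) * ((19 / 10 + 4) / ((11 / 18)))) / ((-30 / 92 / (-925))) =2410032 / 55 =43818.76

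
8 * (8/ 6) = 32/ 3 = 10.67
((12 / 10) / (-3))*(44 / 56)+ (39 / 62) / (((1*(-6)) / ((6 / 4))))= -4093 / 8680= -0.47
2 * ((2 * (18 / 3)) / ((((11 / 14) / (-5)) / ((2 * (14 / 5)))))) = -9408 / 11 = -855.27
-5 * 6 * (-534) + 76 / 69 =1105456 / 69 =16021.10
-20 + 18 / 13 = -242 / 13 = -18.62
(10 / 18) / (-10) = -1 / 18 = -0.06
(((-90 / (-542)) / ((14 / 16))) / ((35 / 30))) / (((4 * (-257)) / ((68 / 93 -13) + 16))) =-62460 / 105793793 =-0.00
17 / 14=1.21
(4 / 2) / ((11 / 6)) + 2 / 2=23 / 11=2.09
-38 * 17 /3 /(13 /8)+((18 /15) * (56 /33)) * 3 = -271136 /2145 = -126.40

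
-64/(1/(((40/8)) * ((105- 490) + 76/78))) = 4792640/39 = 122888.21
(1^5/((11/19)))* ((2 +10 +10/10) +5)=342/11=31.09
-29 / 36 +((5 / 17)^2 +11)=10.28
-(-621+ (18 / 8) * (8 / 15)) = 3099 / 5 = 619.80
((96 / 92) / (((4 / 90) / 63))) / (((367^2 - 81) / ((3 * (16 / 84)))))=1215 / 193499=0.01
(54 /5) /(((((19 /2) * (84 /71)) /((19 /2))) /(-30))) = -1917 /7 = -273.86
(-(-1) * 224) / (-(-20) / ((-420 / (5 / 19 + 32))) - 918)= -89376 / 366895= -0.24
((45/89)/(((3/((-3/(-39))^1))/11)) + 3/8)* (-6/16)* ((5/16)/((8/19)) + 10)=-19762875/9478144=-2.09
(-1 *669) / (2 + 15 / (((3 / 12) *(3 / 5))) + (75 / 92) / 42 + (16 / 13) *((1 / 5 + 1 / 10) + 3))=-56008680 / 8881097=-6.31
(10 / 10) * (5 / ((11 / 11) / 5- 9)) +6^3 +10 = 9919 / 44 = 225.43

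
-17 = -17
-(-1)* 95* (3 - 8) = -475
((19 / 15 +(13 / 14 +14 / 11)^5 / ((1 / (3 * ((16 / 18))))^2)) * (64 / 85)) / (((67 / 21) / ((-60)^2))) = 138011017893700608 / 440432450689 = 313353.43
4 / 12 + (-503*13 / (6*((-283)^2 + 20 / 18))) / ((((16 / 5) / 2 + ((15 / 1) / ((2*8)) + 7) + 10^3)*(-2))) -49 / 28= -25375586959 / 17912264244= -1.42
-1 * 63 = -63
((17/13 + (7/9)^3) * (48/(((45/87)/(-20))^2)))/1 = 3628168192/28431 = 127613.11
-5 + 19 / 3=4 / 3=1.33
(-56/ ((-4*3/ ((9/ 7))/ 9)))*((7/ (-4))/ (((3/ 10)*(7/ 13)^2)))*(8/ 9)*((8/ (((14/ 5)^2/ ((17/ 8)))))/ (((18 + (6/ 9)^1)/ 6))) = -3232125/ 4802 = -673.08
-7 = -7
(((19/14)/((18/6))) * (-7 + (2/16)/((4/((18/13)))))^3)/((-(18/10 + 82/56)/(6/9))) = 287825454185/9253131264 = 31.11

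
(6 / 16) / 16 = 3 / 128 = 0.02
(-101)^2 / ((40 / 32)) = 40804 / 5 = 8160.80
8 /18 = 4 /9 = 0.44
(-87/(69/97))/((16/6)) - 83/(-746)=-3140111/68632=-45.75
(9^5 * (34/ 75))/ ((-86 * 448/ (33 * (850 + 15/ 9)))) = -268692633/ 13760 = -19527.08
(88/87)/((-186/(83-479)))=1936/899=2.15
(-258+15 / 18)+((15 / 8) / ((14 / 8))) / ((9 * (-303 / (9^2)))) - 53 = -657931 / 2121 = -310.20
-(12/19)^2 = -144/361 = -0.40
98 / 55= 1.78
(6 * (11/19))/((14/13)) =429/133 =3.23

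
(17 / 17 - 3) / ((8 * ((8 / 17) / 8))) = -17 / 4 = -4.25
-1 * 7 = -7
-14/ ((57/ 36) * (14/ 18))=-11.37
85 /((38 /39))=3315 /38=87.24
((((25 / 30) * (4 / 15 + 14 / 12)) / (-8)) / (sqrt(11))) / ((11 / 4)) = -43 * sqrt(11) / 8712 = -0.02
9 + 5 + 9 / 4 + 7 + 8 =125 / 4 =31.25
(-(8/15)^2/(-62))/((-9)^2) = 32/564975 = 0.00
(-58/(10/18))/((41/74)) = -38628/205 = -188.43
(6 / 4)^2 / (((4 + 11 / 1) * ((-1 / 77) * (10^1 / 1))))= -231 / 200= -1.16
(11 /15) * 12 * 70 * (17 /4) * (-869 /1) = -2275042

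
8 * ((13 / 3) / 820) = 26 / 615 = 0.04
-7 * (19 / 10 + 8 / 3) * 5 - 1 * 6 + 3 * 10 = -815 / 6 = -135.83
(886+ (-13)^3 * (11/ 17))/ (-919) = 9105/ 15623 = 0.58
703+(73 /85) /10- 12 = 587423 /850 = 691.09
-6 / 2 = -3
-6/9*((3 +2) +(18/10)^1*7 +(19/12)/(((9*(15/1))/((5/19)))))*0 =0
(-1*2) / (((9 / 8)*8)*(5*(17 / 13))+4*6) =-26 / 1077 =-0.02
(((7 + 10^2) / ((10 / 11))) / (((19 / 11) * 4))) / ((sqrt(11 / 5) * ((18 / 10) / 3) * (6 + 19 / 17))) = 1819 * sqrt(55) / 5016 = 2.69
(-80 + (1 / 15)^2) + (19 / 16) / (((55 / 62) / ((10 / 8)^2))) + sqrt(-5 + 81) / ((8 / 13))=-24679967 / 316800 + 13 *sqrt(19) / 4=-63.74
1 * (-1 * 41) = -41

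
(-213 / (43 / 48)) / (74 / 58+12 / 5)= -1482480 / 22919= -64.68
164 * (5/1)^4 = 102500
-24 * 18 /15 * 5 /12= -12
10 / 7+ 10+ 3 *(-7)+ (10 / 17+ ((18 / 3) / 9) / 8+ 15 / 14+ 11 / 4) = -259 / 51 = -5.08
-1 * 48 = -48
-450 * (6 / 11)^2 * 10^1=-162000 / 121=-1338.84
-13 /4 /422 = -13 /1688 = -0.01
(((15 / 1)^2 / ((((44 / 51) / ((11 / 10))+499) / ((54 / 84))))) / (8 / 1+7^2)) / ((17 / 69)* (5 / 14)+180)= 475065 / 16849936763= 0.00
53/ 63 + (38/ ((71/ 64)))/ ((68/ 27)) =1098179/ 76041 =14.44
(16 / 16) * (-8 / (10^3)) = -1 / 125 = -0.01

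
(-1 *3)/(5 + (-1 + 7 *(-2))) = 3/10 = 0.30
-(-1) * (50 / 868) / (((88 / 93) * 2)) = 75 / 2464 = 0.03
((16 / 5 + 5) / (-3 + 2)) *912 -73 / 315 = -2355769 / 315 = -7478.63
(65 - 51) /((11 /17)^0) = 14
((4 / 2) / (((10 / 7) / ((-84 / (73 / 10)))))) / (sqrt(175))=-168 * sqrt(7) / 365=-1.22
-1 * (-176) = 176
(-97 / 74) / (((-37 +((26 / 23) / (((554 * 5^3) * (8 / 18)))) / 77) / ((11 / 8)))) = 0.05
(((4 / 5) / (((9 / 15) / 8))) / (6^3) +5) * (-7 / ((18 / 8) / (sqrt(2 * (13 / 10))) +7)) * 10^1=-41685280 / 792747 +114520 * sqrt(65) / 88083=-42.10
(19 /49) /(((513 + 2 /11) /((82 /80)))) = 8569 /11064200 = 0.00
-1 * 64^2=-4096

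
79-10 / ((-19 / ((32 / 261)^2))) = 102259861 / 1294299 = 79.01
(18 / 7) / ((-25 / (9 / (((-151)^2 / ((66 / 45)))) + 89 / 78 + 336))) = -8993983899 / 259361375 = -34.68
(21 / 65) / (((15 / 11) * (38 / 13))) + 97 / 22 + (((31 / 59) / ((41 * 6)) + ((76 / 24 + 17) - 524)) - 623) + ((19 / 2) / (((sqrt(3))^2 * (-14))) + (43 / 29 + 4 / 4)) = -1120.08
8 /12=2 /3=0.67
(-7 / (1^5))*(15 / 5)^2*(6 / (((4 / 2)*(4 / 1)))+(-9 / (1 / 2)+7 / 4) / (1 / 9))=18333 / 2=9166.50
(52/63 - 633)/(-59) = 39827/3717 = 10.71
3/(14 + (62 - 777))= -3/701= -0.00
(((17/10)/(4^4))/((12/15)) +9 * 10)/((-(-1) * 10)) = 184337/20480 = 9.00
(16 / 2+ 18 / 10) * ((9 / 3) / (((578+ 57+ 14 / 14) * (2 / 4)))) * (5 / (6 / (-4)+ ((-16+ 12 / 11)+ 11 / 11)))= -539 / 17967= -0.03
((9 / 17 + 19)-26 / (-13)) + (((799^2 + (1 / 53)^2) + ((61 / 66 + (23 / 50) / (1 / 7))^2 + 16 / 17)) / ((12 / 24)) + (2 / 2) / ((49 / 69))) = 2033519389818689809 / 1592592395625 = 1276861.17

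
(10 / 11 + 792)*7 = 61054 / 11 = 5550.36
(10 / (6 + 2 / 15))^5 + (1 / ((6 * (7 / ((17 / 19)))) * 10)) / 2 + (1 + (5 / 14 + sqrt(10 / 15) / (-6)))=12.74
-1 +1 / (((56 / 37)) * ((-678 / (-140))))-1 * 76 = -104227 / 1356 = -76.86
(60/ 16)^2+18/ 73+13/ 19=332731/ 22192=14.99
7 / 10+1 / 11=87 / 110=0.79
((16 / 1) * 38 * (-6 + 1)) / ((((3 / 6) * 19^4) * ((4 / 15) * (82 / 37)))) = -22200 / 281219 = -0.08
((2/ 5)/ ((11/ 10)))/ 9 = 4/ 99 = 0.04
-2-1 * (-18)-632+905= 289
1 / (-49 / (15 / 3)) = -5 / 49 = -0.10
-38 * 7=-266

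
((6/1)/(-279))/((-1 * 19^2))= 2/33573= 0.00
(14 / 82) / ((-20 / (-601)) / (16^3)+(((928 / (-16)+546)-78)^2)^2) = 4307968 / 713006866442240205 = 0.00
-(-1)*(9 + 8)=17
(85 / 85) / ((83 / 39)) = 39 / 83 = 0.47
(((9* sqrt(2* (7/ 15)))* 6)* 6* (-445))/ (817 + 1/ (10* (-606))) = -58248720* sqrt(210)/ 4951019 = -170.49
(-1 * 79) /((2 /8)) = -316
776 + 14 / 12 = 4663 / 6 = 777.17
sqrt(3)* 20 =20* sqrt(3) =34.64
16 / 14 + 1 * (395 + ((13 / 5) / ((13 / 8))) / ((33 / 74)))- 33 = 423574 / 1155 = 366.73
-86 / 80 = -43 / 40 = -1.08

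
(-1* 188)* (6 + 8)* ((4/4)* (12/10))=-15792/5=-3158.40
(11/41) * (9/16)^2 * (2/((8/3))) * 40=13365/5248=2.55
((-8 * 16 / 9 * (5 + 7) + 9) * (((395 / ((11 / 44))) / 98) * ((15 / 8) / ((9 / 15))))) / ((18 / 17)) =-7692.68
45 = 45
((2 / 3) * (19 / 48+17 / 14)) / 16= 541 / 8064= 0.07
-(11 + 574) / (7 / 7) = -585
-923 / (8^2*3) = -923 / 192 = -4.81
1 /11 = 0.09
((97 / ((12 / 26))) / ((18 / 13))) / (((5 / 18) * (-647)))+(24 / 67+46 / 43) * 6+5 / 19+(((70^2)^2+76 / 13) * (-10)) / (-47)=3316337270101269013 / 649177717890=5108519.87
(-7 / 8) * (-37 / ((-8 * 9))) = -259 / 576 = -0.45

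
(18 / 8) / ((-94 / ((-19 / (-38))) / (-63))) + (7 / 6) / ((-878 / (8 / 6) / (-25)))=2371817 / 2971152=0.80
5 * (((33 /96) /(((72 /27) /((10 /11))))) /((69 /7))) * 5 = 875 /2944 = 0.30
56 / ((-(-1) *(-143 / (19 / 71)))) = -1064 / 10153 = -0.10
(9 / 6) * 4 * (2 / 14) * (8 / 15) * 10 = 32 / 7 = 4.57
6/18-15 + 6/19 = -818/57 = -14.35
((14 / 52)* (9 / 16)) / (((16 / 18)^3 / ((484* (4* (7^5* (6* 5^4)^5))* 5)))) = 10822311068471431732177734375 / 416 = 26015170837671710894658020.00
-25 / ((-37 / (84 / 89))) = 2100 / 3293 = 0.64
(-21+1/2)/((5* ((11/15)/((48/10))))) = -1476/55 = -26.84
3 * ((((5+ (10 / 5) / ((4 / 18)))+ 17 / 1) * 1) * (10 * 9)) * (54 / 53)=8527.92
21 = 21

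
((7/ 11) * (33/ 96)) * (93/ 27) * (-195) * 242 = -1706705/ 48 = -35556.35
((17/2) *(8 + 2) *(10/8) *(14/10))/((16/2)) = 595/32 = 18.59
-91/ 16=-5.69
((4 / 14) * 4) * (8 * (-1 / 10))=-32 / 35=-0.91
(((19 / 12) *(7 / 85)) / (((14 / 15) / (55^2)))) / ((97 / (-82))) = -2356475 / 6596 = -357.26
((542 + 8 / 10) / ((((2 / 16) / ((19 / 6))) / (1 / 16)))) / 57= 1357 / 90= 15.08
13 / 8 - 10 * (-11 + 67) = -4467 / 8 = -558.38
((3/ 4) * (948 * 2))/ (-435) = -474/ 145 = -3.27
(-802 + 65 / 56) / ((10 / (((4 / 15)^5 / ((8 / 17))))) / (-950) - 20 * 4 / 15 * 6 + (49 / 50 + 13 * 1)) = 5794232400 / 156956429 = 36.92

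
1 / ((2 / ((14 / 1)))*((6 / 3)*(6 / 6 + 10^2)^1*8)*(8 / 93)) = 651 / 12928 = 0.05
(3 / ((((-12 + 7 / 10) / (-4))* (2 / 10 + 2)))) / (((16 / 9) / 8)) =2700 / 1243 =2.17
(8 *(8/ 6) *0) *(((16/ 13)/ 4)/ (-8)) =0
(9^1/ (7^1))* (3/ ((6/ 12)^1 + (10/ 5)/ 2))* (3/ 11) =54/ 77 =0.70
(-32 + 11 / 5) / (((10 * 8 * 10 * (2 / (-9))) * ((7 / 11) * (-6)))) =-4917 / 112000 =-0.04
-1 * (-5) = 5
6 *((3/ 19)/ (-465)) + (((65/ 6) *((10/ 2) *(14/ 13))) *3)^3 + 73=15783574354/ 2945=5359448.00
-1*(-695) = 695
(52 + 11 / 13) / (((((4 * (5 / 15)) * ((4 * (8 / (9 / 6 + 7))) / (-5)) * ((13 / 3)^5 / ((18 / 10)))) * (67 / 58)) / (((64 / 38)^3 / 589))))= -0.00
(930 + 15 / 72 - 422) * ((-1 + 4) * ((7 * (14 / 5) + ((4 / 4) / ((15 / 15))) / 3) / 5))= 3646903 / 600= 6078.17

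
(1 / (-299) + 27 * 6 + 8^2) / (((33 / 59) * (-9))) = -362437 / 8073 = -44.89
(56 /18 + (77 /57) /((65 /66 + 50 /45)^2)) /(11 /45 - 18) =-100679824 /522909545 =-0.19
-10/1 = -10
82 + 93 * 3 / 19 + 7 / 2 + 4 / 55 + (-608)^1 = -1061183 / 2090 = -507.74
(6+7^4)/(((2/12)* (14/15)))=108315/7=15473.57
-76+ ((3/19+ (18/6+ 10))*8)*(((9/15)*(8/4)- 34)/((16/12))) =-50644/19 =-2665.47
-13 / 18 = -0.72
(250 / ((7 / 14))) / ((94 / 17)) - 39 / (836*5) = 17763167 / 196460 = 90.42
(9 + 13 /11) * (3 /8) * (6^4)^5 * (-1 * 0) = 0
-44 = -44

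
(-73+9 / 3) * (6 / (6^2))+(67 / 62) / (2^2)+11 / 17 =-135959 / 12648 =-10.75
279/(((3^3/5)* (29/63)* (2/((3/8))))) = 9765/464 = 21.05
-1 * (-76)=76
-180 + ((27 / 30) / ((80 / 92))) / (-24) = -288069 / 1600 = -180.04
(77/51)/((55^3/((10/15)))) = 14/2314125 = 0.00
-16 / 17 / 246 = -8 / 2091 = -0.00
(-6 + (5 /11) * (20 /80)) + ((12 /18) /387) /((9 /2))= -2706115 /459756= -5.89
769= 769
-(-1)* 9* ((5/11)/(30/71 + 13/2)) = 0.59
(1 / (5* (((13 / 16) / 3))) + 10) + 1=763 / 65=11.74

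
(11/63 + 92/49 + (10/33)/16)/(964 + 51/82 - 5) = 0.00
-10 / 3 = -3.33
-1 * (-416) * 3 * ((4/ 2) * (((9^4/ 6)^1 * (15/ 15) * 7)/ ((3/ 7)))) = 44579808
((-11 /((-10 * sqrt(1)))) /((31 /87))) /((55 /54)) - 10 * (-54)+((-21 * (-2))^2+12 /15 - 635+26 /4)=2602963 /1550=1679.33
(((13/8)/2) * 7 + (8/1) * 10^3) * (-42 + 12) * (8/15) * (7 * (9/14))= -1152819/2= -576409.50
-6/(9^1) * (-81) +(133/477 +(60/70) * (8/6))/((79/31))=14391331/263781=54.56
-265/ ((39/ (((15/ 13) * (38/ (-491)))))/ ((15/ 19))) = 39750/ 82979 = 0.48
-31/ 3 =-10.33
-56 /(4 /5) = -70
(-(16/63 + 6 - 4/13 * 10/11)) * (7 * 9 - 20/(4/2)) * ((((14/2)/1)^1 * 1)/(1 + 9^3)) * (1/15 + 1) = -22820528/7046325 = -3.24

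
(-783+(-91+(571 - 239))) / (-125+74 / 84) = 22764 / 5213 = 4.37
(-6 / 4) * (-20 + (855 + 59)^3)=-1145327886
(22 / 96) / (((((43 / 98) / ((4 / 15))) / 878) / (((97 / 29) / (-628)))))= -22952237 / 35240220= -0.65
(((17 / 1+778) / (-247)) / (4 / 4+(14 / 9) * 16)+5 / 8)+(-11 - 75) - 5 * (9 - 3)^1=-115.50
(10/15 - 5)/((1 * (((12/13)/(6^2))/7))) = -1183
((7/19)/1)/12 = 7/228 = 0.03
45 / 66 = 15 / 22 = 0.68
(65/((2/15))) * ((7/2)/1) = 6825/4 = 1706.25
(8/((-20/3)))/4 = -3/10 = -0.30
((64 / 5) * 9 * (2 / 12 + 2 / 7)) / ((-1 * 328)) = -228 / 1435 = -0.16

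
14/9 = 1.56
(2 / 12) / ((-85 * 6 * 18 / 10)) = -1 / 5508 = -0.00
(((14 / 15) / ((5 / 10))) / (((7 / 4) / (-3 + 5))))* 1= 32 / 15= 2.13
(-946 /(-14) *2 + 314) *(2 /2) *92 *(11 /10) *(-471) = -749296944 /35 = -21408484.11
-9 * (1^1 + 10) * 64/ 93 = -2112/ 31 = -68.13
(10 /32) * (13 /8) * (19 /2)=1235 /256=4.82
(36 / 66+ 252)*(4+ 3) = 19446 / 11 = 1767.82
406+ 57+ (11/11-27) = 437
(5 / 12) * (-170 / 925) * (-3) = 0.23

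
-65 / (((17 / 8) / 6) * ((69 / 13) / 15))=-202800 / 391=-518.67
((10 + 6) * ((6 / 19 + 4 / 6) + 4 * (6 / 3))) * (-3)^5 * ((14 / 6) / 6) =-258048 / 19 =-13581.47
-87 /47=-1.85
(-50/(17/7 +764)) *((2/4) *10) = -350/1073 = -0.33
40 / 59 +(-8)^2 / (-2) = -1848 / 59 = -31.32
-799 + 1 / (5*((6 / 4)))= -11983 / 15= -798.87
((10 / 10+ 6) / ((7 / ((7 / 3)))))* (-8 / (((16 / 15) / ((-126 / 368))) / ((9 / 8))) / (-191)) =-19845 / 562304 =-0.04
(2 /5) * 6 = 12 /5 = 2.40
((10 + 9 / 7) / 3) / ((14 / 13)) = 1027 / 294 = 3.49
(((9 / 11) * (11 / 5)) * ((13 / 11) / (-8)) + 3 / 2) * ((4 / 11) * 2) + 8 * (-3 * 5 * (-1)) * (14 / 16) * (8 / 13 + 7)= 6296034 / 7865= 800.51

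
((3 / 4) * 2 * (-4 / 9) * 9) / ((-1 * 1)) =6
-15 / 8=-1.88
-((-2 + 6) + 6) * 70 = -700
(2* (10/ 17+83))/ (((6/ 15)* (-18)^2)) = 1.29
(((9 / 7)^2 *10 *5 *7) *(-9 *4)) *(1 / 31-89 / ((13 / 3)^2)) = 3595719600 / 36673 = 98048.14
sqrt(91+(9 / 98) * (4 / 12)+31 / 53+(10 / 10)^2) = sqrt(50990770) / 742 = 9.62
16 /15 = 1.07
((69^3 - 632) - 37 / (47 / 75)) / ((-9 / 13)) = -200296772 / 423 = -473514.83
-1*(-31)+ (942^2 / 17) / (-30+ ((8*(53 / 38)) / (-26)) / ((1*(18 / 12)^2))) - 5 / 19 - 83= -19306272351 / 10838911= -1781.20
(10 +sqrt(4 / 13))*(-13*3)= -411.63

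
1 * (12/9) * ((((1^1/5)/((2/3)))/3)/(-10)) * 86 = -86/75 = -1.15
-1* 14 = -14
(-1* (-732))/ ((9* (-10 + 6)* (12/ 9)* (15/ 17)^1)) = -17.28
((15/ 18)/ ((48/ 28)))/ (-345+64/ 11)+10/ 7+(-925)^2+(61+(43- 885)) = 854845.43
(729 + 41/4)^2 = 8743849/16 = 546490.56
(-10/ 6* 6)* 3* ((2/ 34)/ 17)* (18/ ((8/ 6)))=-405/ 289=-1.40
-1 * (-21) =21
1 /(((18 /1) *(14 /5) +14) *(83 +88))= 0.00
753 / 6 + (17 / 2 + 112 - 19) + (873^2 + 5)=762361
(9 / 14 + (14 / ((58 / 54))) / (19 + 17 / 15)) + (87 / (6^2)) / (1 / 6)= 15.79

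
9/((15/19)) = 57/5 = 11.40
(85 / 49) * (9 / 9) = 85 / 49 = 1.73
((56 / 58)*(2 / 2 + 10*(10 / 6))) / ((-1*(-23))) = 1484 / 2001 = 0.74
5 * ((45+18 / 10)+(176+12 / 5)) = 1126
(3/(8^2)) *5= 15/64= 0.23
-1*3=-3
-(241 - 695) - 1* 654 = -200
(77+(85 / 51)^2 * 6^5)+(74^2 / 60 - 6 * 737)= 260194 / 15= 17346.27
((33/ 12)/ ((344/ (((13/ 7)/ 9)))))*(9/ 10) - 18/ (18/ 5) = -481457/ 96320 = -5.00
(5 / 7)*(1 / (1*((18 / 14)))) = 0.56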